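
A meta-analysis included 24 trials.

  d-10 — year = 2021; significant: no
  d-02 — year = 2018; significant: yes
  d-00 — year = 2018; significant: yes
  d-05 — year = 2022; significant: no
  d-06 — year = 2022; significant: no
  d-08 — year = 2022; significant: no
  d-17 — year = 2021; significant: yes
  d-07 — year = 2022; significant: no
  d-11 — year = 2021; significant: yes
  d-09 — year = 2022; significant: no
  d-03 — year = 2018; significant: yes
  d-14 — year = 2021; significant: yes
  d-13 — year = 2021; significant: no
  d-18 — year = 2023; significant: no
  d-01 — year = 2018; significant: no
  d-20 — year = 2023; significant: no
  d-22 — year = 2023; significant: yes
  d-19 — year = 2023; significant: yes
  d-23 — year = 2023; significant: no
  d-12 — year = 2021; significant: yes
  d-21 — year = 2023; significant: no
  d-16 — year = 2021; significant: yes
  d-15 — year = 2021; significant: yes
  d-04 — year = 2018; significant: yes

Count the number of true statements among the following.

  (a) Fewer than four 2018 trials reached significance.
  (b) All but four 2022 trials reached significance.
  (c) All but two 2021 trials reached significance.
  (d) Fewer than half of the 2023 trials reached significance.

2

(a) 2018: |A| = 5, |A ∩ B| = 4; needs |A ∩ B| < 4 — false.
(b) 2022: |A| = 5, |A ∩ B| = 0; needs |A ∖ B| = 4 — false.
(c) 2021: |A| = 8, |A ∩ B| = 6; needs |A ∖ B| = 2 — true.
(d) 2023: |A| = 6, |A ∩ B| = 2; needs |A ∩ B| < |A ∖ B| — true.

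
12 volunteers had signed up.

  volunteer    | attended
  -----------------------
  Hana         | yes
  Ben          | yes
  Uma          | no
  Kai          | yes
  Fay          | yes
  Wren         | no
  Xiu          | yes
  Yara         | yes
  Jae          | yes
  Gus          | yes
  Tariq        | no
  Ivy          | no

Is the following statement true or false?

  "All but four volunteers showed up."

True

Truth condition: |A ∖ B| = 4.
A (the restrictor) = {Hana, Ben, Uma, Kai, Fay, Wren, Xiu, Yara, Jae, Gus, Tariq, Ivy}, |A| = 12.
A ∖ B = {Uma, Wren, Tariq, Ivy}, so |A ∖ B| = 4.
|A ∖ B| = 4, so the statement is true.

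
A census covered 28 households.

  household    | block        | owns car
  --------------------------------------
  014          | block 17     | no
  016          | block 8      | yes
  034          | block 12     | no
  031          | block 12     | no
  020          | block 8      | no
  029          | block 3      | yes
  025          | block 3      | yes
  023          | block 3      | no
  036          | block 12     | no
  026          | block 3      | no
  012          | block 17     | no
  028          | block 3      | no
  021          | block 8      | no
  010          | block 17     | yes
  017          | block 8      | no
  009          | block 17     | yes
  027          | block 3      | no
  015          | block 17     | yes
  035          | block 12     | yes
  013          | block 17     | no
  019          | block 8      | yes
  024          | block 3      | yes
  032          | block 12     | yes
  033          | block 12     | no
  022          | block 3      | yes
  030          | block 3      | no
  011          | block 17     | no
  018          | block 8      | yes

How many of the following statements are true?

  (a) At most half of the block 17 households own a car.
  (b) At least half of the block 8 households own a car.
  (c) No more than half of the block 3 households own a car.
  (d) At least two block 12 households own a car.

4

(a) block 17: |A| = 7, |A ∩ B| = 3; needs |A ∩ B| ≤ |A ∖ B| — true.
(b) block 8: |A| = 6, |A ∩ B| = 3; needs |A ∩ B| ≥ |A ∖ B| — true.
(c) block 3: |A| = 9, |A ∩ B| = 4; needs |A ∩ B| ≤ |A ∖ B| — true.
(d) block 12: |A| = 6, |A ∩ B| = 2; needs |A ∩ B| ≥ 2 — true.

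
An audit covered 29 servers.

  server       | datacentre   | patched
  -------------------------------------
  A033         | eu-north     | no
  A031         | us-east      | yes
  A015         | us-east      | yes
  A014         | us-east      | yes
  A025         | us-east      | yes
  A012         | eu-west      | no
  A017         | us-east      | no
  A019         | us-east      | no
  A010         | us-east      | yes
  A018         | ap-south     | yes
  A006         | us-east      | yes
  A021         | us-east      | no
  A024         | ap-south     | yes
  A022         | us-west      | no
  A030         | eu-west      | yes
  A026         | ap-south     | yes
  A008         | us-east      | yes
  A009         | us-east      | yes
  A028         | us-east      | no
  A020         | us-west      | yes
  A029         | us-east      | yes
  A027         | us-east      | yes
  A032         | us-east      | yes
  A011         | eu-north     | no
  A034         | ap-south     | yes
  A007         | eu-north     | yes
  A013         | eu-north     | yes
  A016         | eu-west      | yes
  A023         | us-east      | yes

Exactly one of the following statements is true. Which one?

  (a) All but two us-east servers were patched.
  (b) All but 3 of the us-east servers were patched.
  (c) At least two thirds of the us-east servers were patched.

(c)

|A| = 16, |A ∩ B| = 12, |A ∖ B| = 4.
(a) requires |A ∖ B| = 2: false.
(b) requires |A ∖ B| = 3: false.
(c) requires |A ∩ B| / |A| ≥ 2/3: true.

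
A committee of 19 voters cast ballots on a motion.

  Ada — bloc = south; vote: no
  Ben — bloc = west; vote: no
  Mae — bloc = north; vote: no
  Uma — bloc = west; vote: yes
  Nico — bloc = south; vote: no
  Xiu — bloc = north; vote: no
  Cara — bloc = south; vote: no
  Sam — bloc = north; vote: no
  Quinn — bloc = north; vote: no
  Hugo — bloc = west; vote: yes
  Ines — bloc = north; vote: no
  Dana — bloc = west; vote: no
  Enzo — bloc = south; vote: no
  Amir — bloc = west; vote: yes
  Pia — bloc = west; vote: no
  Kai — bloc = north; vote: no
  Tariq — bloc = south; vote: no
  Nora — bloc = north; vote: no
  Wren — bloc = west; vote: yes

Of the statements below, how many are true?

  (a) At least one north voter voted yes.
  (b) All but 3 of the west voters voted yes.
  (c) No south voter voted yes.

2

(a) north: |A| = 7, |A ∩ B| = 0; needs A ∩ B ≠ ∅ (|A ∩ B| ≥ 1) — false.
(b) west: |A| = 7, |A ∩ B| = 4; needs |A ∖ B| = 3 — true.
(c) south: |A| = 5, |A ∩ B| = 0; needs A ∩ B = ∅ (|A ∩ B| = 0) — true.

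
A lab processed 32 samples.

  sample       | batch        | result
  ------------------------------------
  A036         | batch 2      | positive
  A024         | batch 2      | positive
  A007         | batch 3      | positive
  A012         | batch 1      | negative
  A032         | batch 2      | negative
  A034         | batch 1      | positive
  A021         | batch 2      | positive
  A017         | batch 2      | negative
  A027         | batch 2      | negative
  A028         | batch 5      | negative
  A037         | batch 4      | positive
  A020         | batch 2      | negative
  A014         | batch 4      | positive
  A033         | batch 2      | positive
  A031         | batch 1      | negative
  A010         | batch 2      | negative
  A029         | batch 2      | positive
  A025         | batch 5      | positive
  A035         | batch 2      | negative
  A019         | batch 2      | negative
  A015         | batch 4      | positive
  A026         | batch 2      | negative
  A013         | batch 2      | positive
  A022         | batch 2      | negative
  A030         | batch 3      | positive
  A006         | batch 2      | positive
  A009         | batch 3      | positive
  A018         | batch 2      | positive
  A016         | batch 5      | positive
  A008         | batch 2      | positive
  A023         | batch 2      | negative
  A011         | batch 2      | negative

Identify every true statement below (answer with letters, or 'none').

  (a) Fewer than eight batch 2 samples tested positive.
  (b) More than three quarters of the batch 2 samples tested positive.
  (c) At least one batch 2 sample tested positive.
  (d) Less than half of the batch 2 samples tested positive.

|A| = 20, |A ∩ B| = 9, |A ∖ B| = 11.
(a) |A ∩ B| < 8: fails.
(b) |A ∩ B| / |A| > 3/4: fails.
(c) A ∩ B ≠ ∅ (|A ∩ B| ≥ 1): holds.
(d) |A ∩ B| < |A ∖ B|: holds.

(c), (d)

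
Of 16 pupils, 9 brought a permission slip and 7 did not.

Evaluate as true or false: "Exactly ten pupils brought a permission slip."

False

The determiner here denotes the relation: |A ∩ B| = 10.
|A| = 16, |A ∩ B| = 9, |A ∖ B| = 7.
|A ∩ B| = 9, so the statement is false.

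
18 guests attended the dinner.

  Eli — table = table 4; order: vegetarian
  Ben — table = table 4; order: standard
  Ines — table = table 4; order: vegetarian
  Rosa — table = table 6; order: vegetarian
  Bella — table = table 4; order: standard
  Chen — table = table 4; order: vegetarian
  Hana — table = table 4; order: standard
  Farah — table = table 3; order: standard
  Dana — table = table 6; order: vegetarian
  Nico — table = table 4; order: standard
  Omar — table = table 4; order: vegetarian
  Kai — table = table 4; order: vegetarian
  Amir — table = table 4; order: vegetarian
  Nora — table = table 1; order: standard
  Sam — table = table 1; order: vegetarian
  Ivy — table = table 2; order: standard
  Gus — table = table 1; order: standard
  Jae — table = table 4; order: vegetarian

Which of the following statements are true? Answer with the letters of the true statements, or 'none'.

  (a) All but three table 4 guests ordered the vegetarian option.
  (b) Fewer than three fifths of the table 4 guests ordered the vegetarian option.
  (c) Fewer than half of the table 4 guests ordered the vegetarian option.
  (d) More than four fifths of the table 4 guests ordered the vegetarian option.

|A| = 11, |A ∩ B| = 7, |A ∖ B| = 4.
(a) |A ∖ B| = 3: fails.
(b) |A ∩ B| / |A| < 3/5: fails.
(c) |A ∩ B| < |A ∖ B|: fails.
(d) |A ∩ B| / |A| > 4/5: fails.

none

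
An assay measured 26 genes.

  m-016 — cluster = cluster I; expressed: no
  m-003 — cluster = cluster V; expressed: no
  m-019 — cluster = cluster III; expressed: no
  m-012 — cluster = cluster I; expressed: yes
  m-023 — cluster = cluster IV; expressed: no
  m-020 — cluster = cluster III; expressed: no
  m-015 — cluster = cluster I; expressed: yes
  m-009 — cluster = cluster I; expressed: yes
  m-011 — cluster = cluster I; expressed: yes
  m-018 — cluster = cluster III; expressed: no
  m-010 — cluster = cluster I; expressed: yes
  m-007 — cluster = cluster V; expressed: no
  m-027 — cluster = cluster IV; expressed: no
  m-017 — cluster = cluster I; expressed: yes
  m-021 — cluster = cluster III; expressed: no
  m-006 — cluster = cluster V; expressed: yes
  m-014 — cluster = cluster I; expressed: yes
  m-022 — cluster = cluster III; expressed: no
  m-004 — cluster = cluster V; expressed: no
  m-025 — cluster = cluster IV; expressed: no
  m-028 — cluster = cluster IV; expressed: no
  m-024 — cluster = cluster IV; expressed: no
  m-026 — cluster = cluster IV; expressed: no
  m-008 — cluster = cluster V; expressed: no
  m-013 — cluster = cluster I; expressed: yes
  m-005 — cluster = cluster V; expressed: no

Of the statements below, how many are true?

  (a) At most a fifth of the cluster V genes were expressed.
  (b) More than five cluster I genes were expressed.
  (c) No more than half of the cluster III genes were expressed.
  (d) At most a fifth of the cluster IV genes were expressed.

4

(a) cluster V: |A| = 6, |A ∩ B| = 1; needs |A ∩ B| / |A| ≤ 1/5 — true.
(b) cluster I: |A| = 9, |A ∩ B| = 8; needs |A ∩ B| > 5 — true.
(c) cluster III: |A| = 5, |A ∩ B| = 0; needs |A ∩ B| ≤ |A ∖ B| — true.
(d) cluster IV: |A| = 6, |A ∩ B| = 0; needs |A ∩ B| / |A| ≤ 1/5 — true.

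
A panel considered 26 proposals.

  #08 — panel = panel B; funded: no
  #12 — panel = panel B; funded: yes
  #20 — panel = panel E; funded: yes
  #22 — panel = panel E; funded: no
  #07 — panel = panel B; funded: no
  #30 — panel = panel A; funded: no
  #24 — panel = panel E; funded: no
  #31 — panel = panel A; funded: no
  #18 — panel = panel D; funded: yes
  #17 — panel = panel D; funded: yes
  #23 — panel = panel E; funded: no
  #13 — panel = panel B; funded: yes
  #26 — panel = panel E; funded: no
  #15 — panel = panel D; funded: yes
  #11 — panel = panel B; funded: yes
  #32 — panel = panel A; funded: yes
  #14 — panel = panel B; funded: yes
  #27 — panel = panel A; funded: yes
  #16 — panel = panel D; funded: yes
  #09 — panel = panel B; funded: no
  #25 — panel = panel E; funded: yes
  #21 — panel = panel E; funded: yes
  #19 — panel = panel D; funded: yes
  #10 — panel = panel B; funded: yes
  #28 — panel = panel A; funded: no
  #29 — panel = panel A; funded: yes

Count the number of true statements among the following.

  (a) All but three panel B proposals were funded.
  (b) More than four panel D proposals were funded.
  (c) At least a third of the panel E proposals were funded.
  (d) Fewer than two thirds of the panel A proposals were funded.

4

(a) panel B: |A| = 8, |A ∩ B| = 5; needs |A ∖ B| = 3 — true.
(b) panel D: |A| = 5, |A ∩ B| = 5; needs |A ∩ B| > 4 — true.
(c) panel E: |A| = 7, |A ∩ B| = 3; needs |A ∩ B| / |A| ≥ 1/3 — true.
(d) panel A: |A| = 6, |A ∩ B| = 3; needs |A ∩ B| / |A| < 2/3 — true.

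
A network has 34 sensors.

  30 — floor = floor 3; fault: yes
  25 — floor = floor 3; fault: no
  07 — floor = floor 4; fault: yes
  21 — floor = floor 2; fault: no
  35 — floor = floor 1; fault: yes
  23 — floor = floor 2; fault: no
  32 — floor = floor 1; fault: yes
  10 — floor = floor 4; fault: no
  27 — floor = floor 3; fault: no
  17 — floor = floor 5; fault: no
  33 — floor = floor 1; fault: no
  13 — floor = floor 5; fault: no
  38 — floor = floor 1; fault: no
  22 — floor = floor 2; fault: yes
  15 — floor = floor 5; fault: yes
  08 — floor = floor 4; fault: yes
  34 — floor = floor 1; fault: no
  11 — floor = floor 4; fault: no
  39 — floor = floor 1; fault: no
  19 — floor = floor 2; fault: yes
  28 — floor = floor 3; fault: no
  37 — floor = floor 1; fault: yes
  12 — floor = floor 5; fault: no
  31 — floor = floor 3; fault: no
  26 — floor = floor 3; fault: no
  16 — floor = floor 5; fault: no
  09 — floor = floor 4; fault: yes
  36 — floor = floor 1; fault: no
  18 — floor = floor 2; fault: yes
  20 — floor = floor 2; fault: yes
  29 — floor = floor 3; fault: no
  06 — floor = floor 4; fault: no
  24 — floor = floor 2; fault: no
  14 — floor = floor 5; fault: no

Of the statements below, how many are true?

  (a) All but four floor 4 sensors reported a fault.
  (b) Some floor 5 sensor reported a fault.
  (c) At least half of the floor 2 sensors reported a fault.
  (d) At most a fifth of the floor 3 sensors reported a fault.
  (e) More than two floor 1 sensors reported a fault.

4

(a) floor 4: |A| = 6, |A ∩ B| = 3; needs |A ∖ B| = 4 — false.
(b) floor 5: |A| = 6, |A ∩ B| = 1; needs A ∩ B ≠ ∅ (|A ∩ B| ≥ 1) — true.
(c) floor 2: |A| = 7, |A ∩ B| = 4; needs |A ∩ B| ≥ |A ∖ B| — true.
(d) floor 3: |A| = 7, |A ∩ B| = 1; needs |A ∩ B| / |A| ≤ 1/5 — true.
(e) floor 1: |A| = 8, |A ∩ B| = 3; needs |A ∩ B| > 2 — true.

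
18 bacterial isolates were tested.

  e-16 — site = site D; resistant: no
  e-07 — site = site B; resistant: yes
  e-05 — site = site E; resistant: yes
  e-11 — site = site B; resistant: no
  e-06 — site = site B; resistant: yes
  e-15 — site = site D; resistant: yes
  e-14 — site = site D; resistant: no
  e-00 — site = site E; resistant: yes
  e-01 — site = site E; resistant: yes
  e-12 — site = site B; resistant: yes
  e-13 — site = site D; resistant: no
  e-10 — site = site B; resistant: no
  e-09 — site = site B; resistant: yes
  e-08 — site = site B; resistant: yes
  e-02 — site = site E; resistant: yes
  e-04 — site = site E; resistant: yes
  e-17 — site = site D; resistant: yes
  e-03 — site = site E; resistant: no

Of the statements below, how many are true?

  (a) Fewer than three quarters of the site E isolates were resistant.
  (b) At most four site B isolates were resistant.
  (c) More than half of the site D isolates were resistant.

0

(a) site E: |A| = 6, |A ∩ B| = 5; needs |A ∩ B| / |A| < 3/4 — false.
(b) site B: |A| = 7, |A ∩ B| = 5; needs |A ∩ B| ≤ 4 — false.
(c) site D: |A| = 5, |A ∩ B| = 2; needs |A ∩ B| > |A ∖ B| — false.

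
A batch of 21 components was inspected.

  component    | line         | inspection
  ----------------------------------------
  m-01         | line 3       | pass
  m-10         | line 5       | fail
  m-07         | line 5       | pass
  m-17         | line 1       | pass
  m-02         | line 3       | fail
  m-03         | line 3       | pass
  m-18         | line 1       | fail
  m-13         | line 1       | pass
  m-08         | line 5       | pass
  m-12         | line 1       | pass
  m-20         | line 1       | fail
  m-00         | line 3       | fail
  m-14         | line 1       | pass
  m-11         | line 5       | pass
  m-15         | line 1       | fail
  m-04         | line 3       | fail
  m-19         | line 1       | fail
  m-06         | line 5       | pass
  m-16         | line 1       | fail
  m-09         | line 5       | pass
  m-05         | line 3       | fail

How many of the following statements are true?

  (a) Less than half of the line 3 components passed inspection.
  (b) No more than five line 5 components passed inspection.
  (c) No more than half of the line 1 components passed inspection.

(a) line 3: |A| = 6, |A ∩ B| = 2; needs |A ∩ B| < |A ∖ B| — true.
(b) line 5: |A| = 6, |A ∩ B| = 5; needs |A ∩ B| ≤ 5 — true.
(c) line 1: |A| = 9, |A ∩ B| = 4; needs |A ∩ B| ≤ |A ∖ B| — true.

3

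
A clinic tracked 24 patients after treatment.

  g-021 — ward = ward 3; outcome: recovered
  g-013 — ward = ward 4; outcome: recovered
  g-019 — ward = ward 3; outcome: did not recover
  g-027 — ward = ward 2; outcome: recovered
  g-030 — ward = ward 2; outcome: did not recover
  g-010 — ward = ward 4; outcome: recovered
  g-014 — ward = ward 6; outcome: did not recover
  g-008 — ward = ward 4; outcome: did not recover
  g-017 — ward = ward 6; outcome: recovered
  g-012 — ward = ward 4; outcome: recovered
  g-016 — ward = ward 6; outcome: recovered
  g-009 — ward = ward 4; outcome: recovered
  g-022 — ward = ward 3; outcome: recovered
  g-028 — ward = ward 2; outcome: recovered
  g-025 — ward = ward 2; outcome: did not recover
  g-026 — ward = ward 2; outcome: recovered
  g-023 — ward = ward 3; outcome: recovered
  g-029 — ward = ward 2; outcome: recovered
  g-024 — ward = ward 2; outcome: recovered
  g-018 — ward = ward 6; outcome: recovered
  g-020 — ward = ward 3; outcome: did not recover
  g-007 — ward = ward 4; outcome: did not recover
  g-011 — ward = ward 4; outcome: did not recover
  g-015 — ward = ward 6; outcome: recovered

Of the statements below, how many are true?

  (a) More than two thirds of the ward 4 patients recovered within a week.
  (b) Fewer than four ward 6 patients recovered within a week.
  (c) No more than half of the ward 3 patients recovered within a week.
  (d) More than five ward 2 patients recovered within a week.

(a) ward 4: |A| = 7, |A ∩ B| = 4; needs |A ∩ B| / |A| > 2/3 — false.
(b) ward 6: |A| = 5, |A ∩ B| = 4; needs |A ∩ B| < 4 — false.
(c) ward 3: |A| = 5, |A ∩ B| = 3; needs |A ∩ B| ≤ |A ∖ B| — false.
(d) ward 2: |A| = 7, |A ∩ B| = 5; needs |A ∩ B| > 5 — false.

0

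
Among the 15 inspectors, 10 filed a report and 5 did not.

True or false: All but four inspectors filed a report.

'All but four inspectors filed a report' holds iff |A ∖ B| = 4.
|A| = 15, |A ∩ B| = 10, |A ∖ B| = 5.
|A ∖ B| = 5, so the statement is false.

False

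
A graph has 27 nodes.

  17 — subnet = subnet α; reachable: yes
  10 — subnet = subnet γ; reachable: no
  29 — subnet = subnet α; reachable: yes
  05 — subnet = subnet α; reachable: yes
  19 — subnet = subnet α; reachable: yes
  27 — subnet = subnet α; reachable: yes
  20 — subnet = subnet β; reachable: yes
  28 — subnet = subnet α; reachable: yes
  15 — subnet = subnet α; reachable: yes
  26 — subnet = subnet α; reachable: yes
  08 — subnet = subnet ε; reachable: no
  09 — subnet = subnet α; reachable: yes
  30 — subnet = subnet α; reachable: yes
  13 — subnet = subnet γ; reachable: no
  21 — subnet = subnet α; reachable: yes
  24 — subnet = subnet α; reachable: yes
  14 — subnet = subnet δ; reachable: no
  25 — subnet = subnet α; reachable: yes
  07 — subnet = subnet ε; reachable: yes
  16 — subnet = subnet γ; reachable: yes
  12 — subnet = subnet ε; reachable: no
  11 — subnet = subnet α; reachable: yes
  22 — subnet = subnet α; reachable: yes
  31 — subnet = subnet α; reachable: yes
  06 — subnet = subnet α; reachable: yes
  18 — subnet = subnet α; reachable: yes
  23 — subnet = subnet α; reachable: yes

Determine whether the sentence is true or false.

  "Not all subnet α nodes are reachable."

False

'Not all subnet α nodes are reachable' holds iff A ⊄ B (|A ∖ B| ≥ 1).
|A| = 19, |A ∩ B| = 19, |A ∖ B| = 0.
So the statement is false.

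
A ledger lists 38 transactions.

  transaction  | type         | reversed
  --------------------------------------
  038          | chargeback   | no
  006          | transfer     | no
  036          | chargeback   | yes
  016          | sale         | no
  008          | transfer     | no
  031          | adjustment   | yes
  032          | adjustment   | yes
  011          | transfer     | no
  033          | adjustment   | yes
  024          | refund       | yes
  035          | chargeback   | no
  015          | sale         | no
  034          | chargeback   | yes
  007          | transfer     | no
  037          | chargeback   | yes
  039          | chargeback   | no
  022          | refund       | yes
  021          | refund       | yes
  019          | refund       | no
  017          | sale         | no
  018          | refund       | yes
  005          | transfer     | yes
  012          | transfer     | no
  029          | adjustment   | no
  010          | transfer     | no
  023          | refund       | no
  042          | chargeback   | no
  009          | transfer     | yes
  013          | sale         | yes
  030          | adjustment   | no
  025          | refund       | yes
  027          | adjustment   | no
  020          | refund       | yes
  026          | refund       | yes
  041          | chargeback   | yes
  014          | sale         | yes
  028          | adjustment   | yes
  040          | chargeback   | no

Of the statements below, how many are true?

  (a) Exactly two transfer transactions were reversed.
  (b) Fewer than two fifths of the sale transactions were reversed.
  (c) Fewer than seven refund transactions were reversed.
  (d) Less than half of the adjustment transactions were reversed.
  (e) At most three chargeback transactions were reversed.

1

(a) transfer: |A| = 8, |A ∩ B| = 2; needs |A ∩ B| = 2 — true.
(b) sale: |A| = 5, |A ∩ B| = 2; needs |A ∩ B| / |A| < 2/5 — false.
(c) refund: |A| = 9, |A ∩ B| = 7; needs |A ∩ B| < 7 — false.
(d) adjustment: |A| = 7, |A ∩ B| = 4; needs |A ∩ B| < |A ∖ B| — false.
(e) chargeback: |A| = 9, |A ∩ B| = 4; needs |A ∩ B| ≤ 3 — false.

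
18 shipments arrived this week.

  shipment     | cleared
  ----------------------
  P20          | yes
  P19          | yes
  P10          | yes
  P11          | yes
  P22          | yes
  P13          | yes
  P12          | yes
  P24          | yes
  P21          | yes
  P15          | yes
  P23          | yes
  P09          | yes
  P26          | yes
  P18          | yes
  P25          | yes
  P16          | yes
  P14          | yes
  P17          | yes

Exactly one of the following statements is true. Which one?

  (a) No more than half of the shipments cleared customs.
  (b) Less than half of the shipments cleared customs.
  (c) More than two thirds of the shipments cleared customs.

|A| = 18, |A ∩ B| = 18, |A ∖ B| = 0.
(a) requires |A ∩ B| ≤ |A ∖ B|: false.
(b) requires |A ∩ B| < |A ∖ B|: false.
(c) requires |A ∩ B| / |A| > 2/3: true.

(c)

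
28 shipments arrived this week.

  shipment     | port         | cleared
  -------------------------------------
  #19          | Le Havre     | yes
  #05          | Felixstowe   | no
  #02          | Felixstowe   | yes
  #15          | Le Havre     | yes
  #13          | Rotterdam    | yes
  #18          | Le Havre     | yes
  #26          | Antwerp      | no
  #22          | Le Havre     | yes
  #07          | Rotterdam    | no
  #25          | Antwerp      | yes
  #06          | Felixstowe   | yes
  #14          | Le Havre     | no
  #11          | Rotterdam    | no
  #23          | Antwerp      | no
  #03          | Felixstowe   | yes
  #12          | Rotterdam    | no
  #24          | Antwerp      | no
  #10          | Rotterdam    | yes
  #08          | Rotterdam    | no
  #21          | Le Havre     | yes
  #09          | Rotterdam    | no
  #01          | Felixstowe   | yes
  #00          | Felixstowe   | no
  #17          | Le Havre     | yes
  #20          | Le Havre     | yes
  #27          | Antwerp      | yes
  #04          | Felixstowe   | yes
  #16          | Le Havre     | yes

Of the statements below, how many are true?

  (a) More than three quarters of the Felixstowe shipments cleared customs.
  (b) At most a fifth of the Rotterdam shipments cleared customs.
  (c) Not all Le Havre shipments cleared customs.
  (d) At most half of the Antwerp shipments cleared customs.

2

(a) Felixstowe: |A| = 7, |A ∩ B| = 5; needs |A ∩ B| / |A| > 3/4 — false.
(b) Rotterdam: |A| = 7, |A ∩ B| = 2; needs |A ∩ B| / |A| ≤ 1/5 — false.
(c) Le Havre: |A| = 9, |A ∩ B| = 8; needs A ⊄ B (|A ∖ B| ≥ 1) — true.
(d) Antwerp: |A| = 5, |A ∩ B| = 2; needs |A ∩ B| ≤ |A ∖ B| — true.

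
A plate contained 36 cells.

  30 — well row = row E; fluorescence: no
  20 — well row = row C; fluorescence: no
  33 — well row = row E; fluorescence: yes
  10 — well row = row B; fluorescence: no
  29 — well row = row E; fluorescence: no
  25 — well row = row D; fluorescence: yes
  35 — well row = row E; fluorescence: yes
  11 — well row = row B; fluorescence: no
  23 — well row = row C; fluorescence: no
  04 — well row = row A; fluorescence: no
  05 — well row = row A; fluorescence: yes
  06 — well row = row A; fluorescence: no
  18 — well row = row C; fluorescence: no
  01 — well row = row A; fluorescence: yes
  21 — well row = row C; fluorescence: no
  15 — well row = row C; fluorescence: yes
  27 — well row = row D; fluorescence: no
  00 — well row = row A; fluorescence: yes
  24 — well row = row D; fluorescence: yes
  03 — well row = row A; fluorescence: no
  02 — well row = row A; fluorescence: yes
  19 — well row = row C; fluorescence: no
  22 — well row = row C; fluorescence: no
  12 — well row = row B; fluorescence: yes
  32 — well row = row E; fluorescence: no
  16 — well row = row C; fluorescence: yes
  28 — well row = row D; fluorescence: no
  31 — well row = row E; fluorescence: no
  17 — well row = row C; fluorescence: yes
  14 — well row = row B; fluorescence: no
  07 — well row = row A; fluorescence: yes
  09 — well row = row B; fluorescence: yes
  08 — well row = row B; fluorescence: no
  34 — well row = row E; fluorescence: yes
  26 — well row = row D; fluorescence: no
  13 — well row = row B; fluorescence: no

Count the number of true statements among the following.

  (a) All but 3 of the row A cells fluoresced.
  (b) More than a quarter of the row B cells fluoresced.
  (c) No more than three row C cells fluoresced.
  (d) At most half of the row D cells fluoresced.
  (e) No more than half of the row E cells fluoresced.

(a) row A: |A| = 8, |A ∩ B| = 5; needs |A ∖ B| = 3 — true.
(b) row B: |A| = 7, |A ∩ B| = 2; needs |A ∩ B| / |A| > 1/4 — true.
(c) row C: |A| = 9, |A ∩ B| = 3; needs |A ∩ B| ≤ 3 — true.
(d) row D: |A| = 5, |A ∩ B| = 2; needs |A ∩ B| ≤ |A ∖ B| — true.
(e) row E: |A| = 7, |A ∩ B| = 3; needs |A ∩ B| ≤ |A ∖ B| — true.

5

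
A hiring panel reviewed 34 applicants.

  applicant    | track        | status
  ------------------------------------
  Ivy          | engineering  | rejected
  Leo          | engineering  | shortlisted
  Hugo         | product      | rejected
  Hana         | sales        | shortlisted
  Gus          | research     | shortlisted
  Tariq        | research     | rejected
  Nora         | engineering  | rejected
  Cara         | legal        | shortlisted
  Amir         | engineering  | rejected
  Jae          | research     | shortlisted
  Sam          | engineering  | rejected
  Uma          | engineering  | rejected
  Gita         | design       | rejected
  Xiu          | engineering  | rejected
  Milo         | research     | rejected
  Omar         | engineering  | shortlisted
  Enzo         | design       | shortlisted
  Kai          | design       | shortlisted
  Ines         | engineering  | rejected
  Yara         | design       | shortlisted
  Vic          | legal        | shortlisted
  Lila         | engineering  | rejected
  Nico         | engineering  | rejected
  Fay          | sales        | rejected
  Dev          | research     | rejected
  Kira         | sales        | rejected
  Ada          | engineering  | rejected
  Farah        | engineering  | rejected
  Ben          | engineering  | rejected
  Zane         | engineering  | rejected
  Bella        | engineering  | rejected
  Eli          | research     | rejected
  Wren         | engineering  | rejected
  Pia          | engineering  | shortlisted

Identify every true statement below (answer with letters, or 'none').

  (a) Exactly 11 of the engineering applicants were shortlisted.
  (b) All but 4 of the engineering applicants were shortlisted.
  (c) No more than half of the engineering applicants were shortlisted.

|A| = 18, |A ∩ B| = 3, |A ∖ B| = 15.
(a) |A ∩ B| = 11: fails.
(b) |A ∖ B| = 4: fails.
(c) |A ∩ B| ≤ |A ∖ B|: holds.

(c)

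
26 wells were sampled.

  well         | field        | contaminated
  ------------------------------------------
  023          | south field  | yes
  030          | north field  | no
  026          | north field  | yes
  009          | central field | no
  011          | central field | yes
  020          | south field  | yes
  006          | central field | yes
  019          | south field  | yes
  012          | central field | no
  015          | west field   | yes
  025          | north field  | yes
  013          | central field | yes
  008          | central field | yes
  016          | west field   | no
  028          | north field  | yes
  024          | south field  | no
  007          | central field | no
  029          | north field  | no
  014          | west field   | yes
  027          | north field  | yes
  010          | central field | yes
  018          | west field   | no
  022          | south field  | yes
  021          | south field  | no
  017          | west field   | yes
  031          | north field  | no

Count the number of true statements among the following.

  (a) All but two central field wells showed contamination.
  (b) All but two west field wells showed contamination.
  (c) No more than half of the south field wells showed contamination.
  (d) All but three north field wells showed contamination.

2

(a) central field: |A| = 8, |A ∩ B| = 5; needs |A ∖ B| = 2 — false.
(b) west field: |A| = 5, |A ∩ B| = 3; needs |A ∖ B| = 2 — true.
(c) south field: |A| = 6, |A ∩ B| = 4; needs |A ∩ B| ≤ |A ∖ B| — false.
(d) north field: |A| = 7, |A ∩ B| = 4; needs |A ∖ B| = 3 — true.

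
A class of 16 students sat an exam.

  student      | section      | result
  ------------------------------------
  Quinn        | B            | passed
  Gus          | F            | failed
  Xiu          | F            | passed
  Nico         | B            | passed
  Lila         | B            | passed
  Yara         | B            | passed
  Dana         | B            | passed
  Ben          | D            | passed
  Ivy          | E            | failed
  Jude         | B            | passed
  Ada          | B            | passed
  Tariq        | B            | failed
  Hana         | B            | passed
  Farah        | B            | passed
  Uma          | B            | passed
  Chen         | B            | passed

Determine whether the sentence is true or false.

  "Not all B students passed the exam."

'Not all B students passed the exam' holds iff A ⊄ B (|A ∖ B| ≥ 1).
A (the restrictor) = {Quinn, Nico, Lila, Yara, Dana, Jude, Ada, Tariq, Hana, Farah, Uma, Chen}, |A| = 12.
A ∖ B = {Tariq}, so |A ∖ B| = 1.
So the statement is true.

True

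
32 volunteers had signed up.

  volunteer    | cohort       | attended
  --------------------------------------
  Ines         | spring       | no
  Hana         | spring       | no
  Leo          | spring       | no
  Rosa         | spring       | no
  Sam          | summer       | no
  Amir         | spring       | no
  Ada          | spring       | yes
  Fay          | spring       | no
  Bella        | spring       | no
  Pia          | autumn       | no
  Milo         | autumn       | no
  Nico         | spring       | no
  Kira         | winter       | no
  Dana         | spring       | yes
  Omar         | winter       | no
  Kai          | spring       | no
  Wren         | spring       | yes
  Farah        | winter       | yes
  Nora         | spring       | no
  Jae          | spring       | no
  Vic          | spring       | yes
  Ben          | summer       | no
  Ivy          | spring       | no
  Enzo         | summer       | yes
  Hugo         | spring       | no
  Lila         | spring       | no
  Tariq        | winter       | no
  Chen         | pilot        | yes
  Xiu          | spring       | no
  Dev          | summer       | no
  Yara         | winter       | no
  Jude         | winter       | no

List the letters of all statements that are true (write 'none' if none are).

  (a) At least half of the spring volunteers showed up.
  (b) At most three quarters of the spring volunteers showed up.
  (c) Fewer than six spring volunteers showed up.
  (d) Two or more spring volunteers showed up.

(b), (c), (d)

|A| = 19, |A ∩ B| = 4, |A ∖ B| = 15.
(a) |A ∩ B| ≥ |A ∖ B|: fails.
(b) |A ∩ B| / |A| ≤ 3/4: holds.
(c) |A ∩ B| < 6: holds.
(d) |A ∩ B| ≥ 2: holds.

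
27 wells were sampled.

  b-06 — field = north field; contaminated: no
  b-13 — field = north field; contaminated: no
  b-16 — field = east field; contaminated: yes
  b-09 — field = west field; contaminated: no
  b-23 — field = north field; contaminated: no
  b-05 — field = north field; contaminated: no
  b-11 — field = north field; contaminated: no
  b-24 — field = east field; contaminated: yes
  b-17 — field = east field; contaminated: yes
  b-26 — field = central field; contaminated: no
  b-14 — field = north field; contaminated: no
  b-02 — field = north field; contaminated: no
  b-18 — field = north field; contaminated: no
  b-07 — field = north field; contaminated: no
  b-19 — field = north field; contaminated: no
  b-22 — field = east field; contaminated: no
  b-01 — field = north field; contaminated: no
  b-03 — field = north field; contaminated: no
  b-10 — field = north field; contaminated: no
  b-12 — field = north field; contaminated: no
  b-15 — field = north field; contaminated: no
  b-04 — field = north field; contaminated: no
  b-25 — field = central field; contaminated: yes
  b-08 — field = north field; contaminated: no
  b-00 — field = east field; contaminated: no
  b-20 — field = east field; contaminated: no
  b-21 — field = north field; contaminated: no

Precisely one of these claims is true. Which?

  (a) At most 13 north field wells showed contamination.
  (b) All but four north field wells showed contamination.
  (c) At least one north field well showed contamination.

(a)

|A| = 18, |A ∩ B| = 0, |A ∖ B| = 18.
(a) requires |A ∩ B| ≤ 13: true.
(b) requires |A ∖ B| = 4: false.
(c) requires A ∩ B ≠ ∅ (|A ∩ B| ≥ 1): false.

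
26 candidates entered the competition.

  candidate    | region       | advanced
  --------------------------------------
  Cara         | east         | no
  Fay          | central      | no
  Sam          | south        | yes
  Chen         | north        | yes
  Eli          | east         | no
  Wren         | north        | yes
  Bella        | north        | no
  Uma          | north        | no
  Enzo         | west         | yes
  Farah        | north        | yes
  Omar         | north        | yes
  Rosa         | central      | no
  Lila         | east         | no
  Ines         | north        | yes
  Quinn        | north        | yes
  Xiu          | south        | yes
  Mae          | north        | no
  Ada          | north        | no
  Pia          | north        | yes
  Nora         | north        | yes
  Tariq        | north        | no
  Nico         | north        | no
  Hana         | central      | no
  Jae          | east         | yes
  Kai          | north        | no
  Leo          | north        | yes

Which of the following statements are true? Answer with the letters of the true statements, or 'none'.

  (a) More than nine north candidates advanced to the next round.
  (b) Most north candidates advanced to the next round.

|A| = 16, |A ∩ B| = 9, |A ∖ B| = 7.
(a) |A ∩ B| > 9: fails.
(b) |A ∩ B| > |A ∖ B|: holds.

(b)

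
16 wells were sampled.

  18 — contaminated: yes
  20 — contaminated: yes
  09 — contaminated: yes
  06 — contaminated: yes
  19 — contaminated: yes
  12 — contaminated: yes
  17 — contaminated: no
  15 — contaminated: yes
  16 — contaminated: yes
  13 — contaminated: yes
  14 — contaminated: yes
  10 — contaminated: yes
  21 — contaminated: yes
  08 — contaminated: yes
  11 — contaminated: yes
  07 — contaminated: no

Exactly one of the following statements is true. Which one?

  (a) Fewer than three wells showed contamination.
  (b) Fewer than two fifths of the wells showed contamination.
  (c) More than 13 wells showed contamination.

(c)

|A| = 16, |A ∩ B| = 14, |A ∖ B| = 2.
(a) requires |A ∩ B| < 3: false.
(b) requires |A ∩ B| / |A| < 2/5: false.
(c) requires |A ∩ B| > 13: true.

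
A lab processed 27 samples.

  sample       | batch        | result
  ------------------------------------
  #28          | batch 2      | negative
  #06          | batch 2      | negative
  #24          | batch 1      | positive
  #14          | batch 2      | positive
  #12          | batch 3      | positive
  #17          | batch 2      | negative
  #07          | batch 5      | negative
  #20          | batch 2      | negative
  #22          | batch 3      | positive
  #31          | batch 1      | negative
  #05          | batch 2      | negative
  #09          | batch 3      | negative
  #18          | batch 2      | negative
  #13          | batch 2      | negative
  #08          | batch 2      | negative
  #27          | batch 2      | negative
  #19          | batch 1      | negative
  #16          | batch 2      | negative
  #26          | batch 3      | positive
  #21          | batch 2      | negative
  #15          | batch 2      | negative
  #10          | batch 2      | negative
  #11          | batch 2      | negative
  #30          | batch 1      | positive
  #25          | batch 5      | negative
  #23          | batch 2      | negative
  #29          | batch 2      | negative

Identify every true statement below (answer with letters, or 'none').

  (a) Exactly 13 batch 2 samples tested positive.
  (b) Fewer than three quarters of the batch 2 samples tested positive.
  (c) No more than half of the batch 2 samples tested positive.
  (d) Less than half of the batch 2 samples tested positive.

(b), (c), (d)

|A| = 17, |A ∩ B| = 1, |A ∖ B| = 16.
(a) |A ∩ B| = 13: fails.
(b) |A ∩ B| / |A| < 3/4: holds.
(c) |A ∩ B| ≤ |A ∖ B|: holds.
(d) |A ∩ B| < |A ∖ B|: holds.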